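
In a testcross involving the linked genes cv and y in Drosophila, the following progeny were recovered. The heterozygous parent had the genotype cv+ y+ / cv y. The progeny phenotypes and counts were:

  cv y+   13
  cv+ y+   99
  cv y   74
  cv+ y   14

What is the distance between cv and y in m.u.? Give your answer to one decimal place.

13.5 m.u.

The recombinant classes are cv+ y and cv y+: 14 + 13 = 27.
Recombination frequency = 27/200 = 0.1350 ≈ 13.5%, i.e. 13.5 m.u.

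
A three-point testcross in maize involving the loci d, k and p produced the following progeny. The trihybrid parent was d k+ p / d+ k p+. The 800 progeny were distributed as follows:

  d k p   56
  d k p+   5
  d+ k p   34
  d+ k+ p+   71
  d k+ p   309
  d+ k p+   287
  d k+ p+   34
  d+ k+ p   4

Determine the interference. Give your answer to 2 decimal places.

The two rarest classes, d+ k+ p and d k p+, are the double crossovers. Comparing them with the parentals, only the d allele has switched, so d is the middle locus and the order is k – d – p.
k–d: (127 + 9)/800 = 0.1700; d–p: (68 + 9)/800 = 0.0963.
Expected DCO frequency = 0.1700 × 0.0963 ≈ 0.01637; observed = 9/800 ≈ 0.01125.
Coefficient of coincidence = 0.01125/0.01637 ≈ 0.69; interference = 1 − 0.69 = 0.31.

0.31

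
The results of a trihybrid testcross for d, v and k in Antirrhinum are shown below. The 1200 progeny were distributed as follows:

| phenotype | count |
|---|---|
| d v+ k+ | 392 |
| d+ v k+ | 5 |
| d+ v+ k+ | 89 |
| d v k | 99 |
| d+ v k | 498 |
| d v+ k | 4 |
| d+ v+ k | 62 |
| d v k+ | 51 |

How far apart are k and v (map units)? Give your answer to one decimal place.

The two most frequent reciprocal classes, d+ v k and d v+ k+, are the parental types, so the F1 was d+ v k / d v+ k+.
The two rarest classes, d+ v k+ and d v+ k, are the double crossovers. Comparing them with the parentals, only the k allele has switched, so k is the middle locus and the order is d – k – v.
Crossovers in the k–v interval produce the single-crossover classes d+ v+ k and d v k+ (62 + 51 = 113) plus the double crossovers (9).
RF(k–v) = (113 + 9) / 1200 = 122/1200 = 0.1017 → 10.2 map units.

10.2 map units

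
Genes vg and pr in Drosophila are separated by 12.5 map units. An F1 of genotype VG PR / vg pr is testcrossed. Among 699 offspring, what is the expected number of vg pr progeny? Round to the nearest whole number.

306

A map distance of 12.5 map units corresponds to a recombination frequency of 0.125.
The F1 is VG PR / vg pr, so vg pr is a parental gamete class with expected frequency (1 − r)/2 = 0.875/2 = 0.4375.
Expected number = 0.4375 × 699 = 305.81 ≈ 306.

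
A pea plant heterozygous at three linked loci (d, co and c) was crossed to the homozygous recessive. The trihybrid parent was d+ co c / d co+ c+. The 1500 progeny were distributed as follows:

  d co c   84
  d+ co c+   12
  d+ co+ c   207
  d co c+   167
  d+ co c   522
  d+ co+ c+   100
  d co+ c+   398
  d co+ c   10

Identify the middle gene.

The two rarest classes, d+ co c+ and d co+ c, are the double crossovers. Comparing them with the parentals, only the c allele has switched, so c is the middle locus and the order is d – c – co.

c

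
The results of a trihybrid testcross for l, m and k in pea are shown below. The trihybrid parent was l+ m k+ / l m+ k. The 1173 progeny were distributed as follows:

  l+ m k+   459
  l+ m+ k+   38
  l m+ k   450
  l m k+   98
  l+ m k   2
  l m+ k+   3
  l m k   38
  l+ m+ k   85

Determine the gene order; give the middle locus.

k

The two rarest classes, l+ m k and l m+ k+, are the double crossovers. Comparing them with the parentals, only the k allele has switched, so k is the middle locus and the order is m – k – l.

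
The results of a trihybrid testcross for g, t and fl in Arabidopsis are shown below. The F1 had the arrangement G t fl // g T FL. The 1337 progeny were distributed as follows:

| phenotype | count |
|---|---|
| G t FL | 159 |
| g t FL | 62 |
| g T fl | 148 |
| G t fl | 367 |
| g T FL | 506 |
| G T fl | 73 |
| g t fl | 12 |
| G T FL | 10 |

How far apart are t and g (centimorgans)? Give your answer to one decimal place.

The two rarest classes, g t fl and G T FL, are the double crossovers. Comparing them with the parentals, only the g allele has switched, so g is the middle locus and the order is t – g – fl.
Crossovers in the t–g interval produce the single-crossover classes G T fl and g t FL (73 + 62 = 135) plus the double crossovers (22).
RF(t–g) = (135 + 22) / 1337 = 157/1337 = 0.1174 → 11.7 centimorgans.

11.7 centimorgans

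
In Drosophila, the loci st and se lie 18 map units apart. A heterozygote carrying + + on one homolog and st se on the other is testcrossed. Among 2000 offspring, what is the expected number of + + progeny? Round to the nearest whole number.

A map distance of 18 map units corresponds to a recombination frequency of 0.180.
The F1 is + + / st se, so + + is a parental gamete class with expected frequency (1 − r)/2 = 0.820/2 = 0.4100.
Expected number = 0.4100 × 2000 = 820.00 ≈ 820.

820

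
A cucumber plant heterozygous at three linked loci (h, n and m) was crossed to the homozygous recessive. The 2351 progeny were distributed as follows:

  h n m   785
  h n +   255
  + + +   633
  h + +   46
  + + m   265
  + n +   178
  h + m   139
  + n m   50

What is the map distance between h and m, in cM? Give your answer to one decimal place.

The two most frequent reciprocal classes, h n m and + + +, are the parental types, so the F1 was h n m / + + +.
The two rarest classes, + n m and h + +, are the double crossovers. Comparing them with the parentals, only the h allele has switched, so h is the middle locus and the order is m – h – n.
Crossovers in the m–h interval produce the single-crossover classes h n + and + + m (255 + 265 = 520) plus the double crossovers (96).
RF(m–h) = (520 + 96) / 2351 = 616/2351 = 0.2620 → 26.2 cM.

26.2 cM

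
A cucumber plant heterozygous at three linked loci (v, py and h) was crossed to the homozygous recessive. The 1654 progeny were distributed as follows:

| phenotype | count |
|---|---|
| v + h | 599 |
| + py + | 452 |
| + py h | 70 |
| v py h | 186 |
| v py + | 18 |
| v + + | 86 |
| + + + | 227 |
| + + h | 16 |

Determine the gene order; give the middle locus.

The two most frequent reciprocal classes, + py + and v + h, are the parental types, so the F1 was + py + / v + h.
The two rarest classes, v py + and + + h, are the double crossovers. Comparing them with the parentals, only the v allele has switched, so v is the middle locus and the order is py – v – h.

v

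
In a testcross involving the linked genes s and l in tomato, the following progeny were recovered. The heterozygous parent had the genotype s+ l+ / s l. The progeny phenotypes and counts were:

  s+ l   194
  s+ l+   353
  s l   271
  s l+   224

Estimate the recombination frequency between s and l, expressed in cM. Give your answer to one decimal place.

The recombinant classes are s+ l and s l+: 194 + 224 = 418.
Recombination frequency = 418/1042 = 0.4012 ≈ 40.1%, i.e. 40.1 cM.

40.1 cM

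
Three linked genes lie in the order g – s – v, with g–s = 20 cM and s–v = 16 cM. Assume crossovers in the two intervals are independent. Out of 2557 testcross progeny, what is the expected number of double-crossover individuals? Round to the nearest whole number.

82

Map distances give recombination frequencies of 0.200 and 0.160 for the two intervals.
With no interference, expected double-crossover frequency = 0.200 × 0.160 = 0.03200.
Expected number = 0.03200 × 2557 = 81.82 ≈ 82.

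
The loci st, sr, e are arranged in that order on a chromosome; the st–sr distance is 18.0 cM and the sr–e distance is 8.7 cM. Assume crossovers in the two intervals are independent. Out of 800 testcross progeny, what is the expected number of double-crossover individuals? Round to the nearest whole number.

Map distances give recombination frequencies of 0.180 and 0.087 for the two intervals.
With no interference, expected double-crossover frequency = 0.180 × 0.087 = 0.01566.
Expected number = 0.01566 × 800 = 12.53 ≈ 13.

13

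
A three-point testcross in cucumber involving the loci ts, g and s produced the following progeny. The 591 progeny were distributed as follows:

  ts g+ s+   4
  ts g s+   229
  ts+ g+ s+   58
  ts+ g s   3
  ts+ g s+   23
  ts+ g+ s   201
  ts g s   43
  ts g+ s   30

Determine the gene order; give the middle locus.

The two most frequent reciprocal classes, ts+ g+ s and ts g s+, are the parental types, so the F1 was ts+ g+ s / ts g s+.
The two rarest classes, ts+ g s and ts g+ s+, are the double crossovers. Comparing them with the parentals, only the g allele has switched, so g is the middle locus and the order is ts – g – s.

g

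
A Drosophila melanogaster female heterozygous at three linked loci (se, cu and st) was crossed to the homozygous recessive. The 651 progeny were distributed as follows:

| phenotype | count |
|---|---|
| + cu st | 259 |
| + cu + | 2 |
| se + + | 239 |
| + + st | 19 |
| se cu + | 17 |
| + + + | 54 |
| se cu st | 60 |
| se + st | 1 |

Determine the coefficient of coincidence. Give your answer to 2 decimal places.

0.43

The two most frequent reciprocal classes, se + + and + cu st, are the parental types, so the F1 was se + + / + cu st.
The two rarest classes, se + st and + cu +, are the double crossovers. Comparing them with the parentals, only the st allele has switched, so st is the middle locus and the order is cu – st – se.
cu–st: (36 + 3)/651 = 0.0599; st–se: (114 + 3)/651 = 0.1797.
Expected DCO frequency = 0.0599 × 0.1797 ≈ 0.01076; observed = 3/651 ≈ 0.00461.
Coefficient of coincidence = 0.00461/0.01076 ≈ 0.43.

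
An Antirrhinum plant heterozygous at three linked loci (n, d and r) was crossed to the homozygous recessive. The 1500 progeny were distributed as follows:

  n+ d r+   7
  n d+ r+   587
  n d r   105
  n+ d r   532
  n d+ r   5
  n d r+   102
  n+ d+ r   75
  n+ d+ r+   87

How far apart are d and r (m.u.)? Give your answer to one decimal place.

12.6 m.u.

The two most frequent reciprocal classes, n d+ r+ and n+ d r, are the parental types, so the F1 was n d+ r+ / n+ d r.
The two rarest classes, n d+ r and n+ d r+, are the double crossovers. Comparing them with the parentals, only the r allele has switched, so r is the middle locus and the order is n – r – d.
Crossovers in the r–d interval produce the single-crossover classes n d r+ and n+ d+ r (102 + 75 = 177) plus the double crossovers (12).
RF(r–d) = (177 + 12) / 1500 = 189/1500 = 0.1260 → 12.6 m.u.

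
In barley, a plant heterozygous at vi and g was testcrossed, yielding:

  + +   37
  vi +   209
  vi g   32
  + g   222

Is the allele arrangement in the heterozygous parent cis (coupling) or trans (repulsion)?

trans

The two most frequent classes are + g (222) and vi + (209); these are the parental (non-recombinant) types.
So the F1 carried + g on one chromosome and vi + on the other — the recessive alleles are on opposite chromosomes (trans / repulsion).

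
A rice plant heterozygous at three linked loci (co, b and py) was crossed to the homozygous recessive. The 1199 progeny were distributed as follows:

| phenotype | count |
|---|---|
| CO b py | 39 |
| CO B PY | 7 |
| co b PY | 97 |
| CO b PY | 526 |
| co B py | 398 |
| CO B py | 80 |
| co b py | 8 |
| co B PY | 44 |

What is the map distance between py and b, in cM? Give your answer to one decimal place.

The two most frequent reciprocal classes, co B py and CO b PY, are the parental types, so the F1 was co B py / CO b PY.
The two rarest classes, co b py and CO B PY, are the double crossovers. Comparing them with the parentals, only the b allele has switched, so b is the middle locus and the order is py – b – co.
Crossovers in the py–b interval produce the single-crossover classes co B PY and CO b py (44 + 39 = 83) plus the double crossovers (15).
RF(py–b) = (83 + 15) / 1199 = 98/1199 = 0.0817 → 8.2 cM.

8.2 cM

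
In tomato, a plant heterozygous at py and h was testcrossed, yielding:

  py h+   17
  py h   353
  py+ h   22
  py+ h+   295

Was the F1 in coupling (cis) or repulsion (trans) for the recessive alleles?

cis

The two most frequent classes are py+ h+ (295) and py h (353); these are the parental (non-recombinant) types.
So the F1 carried py+ h+ on one chromosome and py h on the other — the recessive alleles are on the same chromosome (cis / coupling).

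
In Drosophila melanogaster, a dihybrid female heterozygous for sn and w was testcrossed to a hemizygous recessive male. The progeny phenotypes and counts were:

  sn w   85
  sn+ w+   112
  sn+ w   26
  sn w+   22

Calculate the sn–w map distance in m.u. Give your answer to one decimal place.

The two most frequent classes, sn+ w+ (112) and sn w (85), are the parental types, so the F1 was sn+ w+ / sn w.
The recombinant classes are sn+ w and sn w+: 26 + 22 = 48.
Recombination frequency = 48/245 = 0.1959 ≈ 19.6%, i.e. 19.6 m.u.

19.6 m.u.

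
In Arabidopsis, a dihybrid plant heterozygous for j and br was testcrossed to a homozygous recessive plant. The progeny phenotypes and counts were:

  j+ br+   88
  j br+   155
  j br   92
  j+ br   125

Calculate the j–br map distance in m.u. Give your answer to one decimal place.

39.1 m.u.

The two most frequent classes, j+ br (125) and j br+ (155), are the parental types, so the F1 was j+ br / j br+.
The recombinant classes are j+ br+ and j br: 88 + 92 = 180.
Recombination frequency = 180/460 = 0.3913 ≈ 39.1%, i.e. 39.1 m.u.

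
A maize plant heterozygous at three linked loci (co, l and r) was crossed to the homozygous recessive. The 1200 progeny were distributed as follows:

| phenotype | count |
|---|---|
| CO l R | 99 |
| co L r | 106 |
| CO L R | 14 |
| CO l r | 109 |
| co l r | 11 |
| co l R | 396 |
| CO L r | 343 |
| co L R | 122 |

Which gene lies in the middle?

r

The two most frequent reciprocal classes, co l R and CO L r, are the parental types, so the F1 was co l R / CO L r.
The two rarest classes, co l r and CO L R, are the double crossovers. Comparing them with the parentals, only the r allele has switched, so r is the middle locus and the order is l – r – co.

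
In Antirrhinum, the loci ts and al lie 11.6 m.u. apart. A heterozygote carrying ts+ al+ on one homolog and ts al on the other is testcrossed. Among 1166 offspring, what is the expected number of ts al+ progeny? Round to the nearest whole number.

68

A map distance of 11.6 m.u. corresponds to a recombination frequency of 0.116.
The F1 is ts+ al+ / ts al, so ts al+ is a recombinant gamete class with expected frequency r/2 = 0.116/2 = 0.0580.
Expected number = 0.0580 × 1166 = 67.63 ≈ 68.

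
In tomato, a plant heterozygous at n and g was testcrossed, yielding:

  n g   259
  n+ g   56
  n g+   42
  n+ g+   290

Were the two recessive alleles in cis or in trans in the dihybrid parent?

cis

The two most frequent classes are n+ g+ (290) and n g (259); these are the parental (non-recombinant) types.
So the F1 carried n+ g+ on one chromosome and n g on the other — the recessive alleles are on the same chromosome (cis / coupling).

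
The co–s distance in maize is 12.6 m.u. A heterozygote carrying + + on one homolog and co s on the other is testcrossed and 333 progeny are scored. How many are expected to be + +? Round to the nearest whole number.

A map distance of 12.6 m.u. corresponds to a recombination frequency of 0.126.
The F1 is + + / co s, so + + is a parental gamete class with expected frequency (1 − r)/2 = 0.874/2 = 0.4370.
Expected number = 0.4370 × 333 = 145.52 ≈ 146.

146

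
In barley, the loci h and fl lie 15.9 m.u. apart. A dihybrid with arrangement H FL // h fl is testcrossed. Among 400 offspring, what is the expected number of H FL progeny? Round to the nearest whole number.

A map distance of 15.9 m.u. corresponds to a recombination frequency of 0.159.
The F1 is H FL / h fl, so H FL is a parental gamete class with expected frequency (1 − r)/2 = 0.841/2 = 0.4205.
Expected number = 0.4205 × 400 = 168.20 ≈ 168.

168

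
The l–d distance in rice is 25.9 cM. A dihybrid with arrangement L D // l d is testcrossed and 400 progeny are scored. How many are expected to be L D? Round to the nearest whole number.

148

A map distance of 25.9 cM corresponds to a recombination frequency of 0.259.
The F1 is L D / l d, so L D is a parental gamete class with expected frequency (1 − r)/2 = 0.741/2 = 0.3705.
Expected number = 0.3705 × 400 = 148.20 ≈ 148.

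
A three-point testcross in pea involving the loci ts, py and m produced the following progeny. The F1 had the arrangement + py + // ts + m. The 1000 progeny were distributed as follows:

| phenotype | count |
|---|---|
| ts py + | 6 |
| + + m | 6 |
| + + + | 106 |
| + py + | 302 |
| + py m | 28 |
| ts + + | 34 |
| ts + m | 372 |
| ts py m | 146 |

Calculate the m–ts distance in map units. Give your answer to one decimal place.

7.4 map units

The two rarest classes, ts py + and + + m, are the double crossovers. Comparing them with the parentals, only the ts allele has switched, so ts is the middle locus and the order is m – ts – py.
Crossovers in the m–ts interval produce the single-crossover classes + py m and ts + + (28 + 34 = 62) plus the double crossovers (12).
RF(m–ts) = (62 + 12) / 1000 = 74/1000 = 0.0740 → 7.4 map units.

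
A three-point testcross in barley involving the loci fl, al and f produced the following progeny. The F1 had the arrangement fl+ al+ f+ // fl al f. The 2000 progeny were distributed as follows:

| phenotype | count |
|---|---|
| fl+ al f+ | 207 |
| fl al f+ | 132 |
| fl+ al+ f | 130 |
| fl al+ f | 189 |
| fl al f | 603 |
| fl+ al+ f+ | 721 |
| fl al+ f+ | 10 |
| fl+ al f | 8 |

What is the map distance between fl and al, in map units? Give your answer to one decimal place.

The two rarest classes, fl al+ f+ and fl+ al f, are the double crossovers. Comparing them with the parentals, only the fl allele has switched, so fl is the middle locus and the order is f – fl – al.
Crossovers in the fl–al interval produce the single-crossover classes fl+ al f+ and fl al+ f (207 + 189 = 396) plus the double crossovers (18).
RF(fl–al) = (396 + 18) / 2000 = 414/2000 = 0.2070 → 20.7 map units.

20.7 map units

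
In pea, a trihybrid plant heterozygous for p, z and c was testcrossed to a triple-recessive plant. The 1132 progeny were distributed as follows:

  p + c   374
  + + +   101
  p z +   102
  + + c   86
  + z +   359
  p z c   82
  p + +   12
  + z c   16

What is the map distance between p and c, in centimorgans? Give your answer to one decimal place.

The two most frequent reciprocal classes, p + c and + z +, are the parental types, so the F1 was p + c / + z +.
The two rarest classes, p + + and + z c, are the double crossovers. Comparing them with the parentals, only the c allele has switched, so c is the middle locus and the order is p – c – z.
Crossovers in the p–c interval produce the single-crossover classes + + c and p z + (86 + 102 = 188) plus the double crossovers (28).
RF(p–c) = (188 + 28) / 1132 = 216/1132 = 0.1908 → 19.1 centimorgans.

19.1 centimorgans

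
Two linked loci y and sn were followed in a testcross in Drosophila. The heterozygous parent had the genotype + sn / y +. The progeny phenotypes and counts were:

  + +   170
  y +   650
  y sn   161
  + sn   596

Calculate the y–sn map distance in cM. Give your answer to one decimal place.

21.0 cM

The recombinant classes are + + and y sn: 170 + 161 = 331.
Recombination frequency = 331/1577 = 0.2099 ≈ 21.0%, i.e. 21.0 cM.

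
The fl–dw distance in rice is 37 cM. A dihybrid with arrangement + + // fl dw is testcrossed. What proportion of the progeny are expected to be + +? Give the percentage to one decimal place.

31.5%

A map distance of 37 cM corresponds to a recombination frequency of 0.370.
The F1 is + + / fl dw, so + + is a parental gamete class with expected frequency (1 − r)/2 = 0.630/2 = 0.3150.
That is 0.3150 = 31.5% of the progeny.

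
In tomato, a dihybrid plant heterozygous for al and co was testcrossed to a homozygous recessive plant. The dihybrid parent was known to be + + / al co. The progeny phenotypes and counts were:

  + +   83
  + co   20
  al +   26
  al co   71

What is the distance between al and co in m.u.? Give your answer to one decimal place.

The recombinant classes are + co and al +: 20 + 26 = 46.
Recombination frequency = 46/200 = 0.2300 ≈ 23.0%, i.e. 23.0 m.u.

23.0 m.u.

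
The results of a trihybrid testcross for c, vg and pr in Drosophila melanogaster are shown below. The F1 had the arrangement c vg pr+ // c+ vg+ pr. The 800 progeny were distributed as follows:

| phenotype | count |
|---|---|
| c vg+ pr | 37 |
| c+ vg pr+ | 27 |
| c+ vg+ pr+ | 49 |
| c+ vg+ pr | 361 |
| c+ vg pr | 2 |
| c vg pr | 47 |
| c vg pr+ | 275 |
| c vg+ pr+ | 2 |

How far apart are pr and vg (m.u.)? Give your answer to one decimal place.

The two rarest classes, c vg+ pr+ and c+ vg pr, are the double crossovers. Comparing them with the parentals, only the vg allele has switched, so vg is the middle locus and the order is c – vg – pr.
Crossovers in the vg–pr interval produce the single-crossover classes c vg pr and c+ vg+ pr+ (47 + 49 = 96) plus the double crossovers (4).
RF(vg–pr) = (96 + 4) / 800 = 100/800 = 0.1250 → 12.5 m.u.

12.5 m.u.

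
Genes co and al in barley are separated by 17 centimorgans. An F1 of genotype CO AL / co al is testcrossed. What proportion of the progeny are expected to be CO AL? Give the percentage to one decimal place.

41.5%

A map distance of 17 centimorgans corresponds to a recombination frequency of 0.170.
The F1 is CO AL / co al, so CO AL is a parental gamete class with expected frequency (1 − r)/2 = 0.830/2 = 0.4150.
That is 0.4150 = 41.5% of the progeny.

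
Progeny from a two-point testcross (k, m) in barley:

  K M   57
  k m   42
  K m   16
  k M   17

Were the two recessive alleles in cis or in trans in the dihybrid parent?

The two most frequent classes are K M (57) and k m (42); these are the parental (non-recombinant) types.
So the F1 carried K M on one chromosome and k m on the other — the recessive alleles are on the same chromosome (cis / coupling).

cis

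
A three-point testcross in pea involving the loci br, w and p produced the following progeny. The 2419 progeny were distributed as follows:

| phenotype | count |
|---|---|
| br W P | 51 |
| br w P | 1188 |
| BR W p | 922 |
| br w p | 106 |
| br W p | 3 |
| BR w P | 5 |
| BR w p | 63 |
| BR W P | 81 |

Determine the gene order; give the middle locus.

br

The two most frequent reciprocal classes, BR W p and br w P, are the parental types, so the F1 was BR W p / br w P.
The two rarest classes, br W p and BR w P, are the double crossovers. Comparing them with the parentals, only the br allele has switched, so br is the middle locus and the order is w – br – p.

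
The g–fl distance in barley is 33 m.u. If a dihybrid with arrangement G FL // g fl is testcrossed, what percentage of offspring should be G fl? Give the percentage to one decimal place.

16.5%

A map distance of 33 m.u. corresponds to a recombination frequency of 0.330.
The F1 is G FL / g fl, so G fl is a recombinant gamete class with expected frequency r/2 = 0.330/2 = 0.1650.
That is 0.1650 = 16.5% of the progeny.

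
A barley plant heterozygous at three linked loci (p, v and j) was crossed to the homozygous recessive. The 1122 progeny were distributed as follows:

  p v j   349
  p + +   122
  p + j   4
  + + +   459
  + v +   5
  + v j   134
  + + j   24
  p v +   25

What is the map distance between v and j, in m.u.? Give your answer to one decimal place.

The two most frequent reciprocal classes, p v j and + + +, are the parental types, so the F1 was p v j / + + +.
The two rarest classes, p + j and + v +, are the double crossovers. Comparing them with the parentals, only the v allele has switched, so v is the middle locus and the order is j – v – p.
Crossovers in the j–v interval produce the single-crossover classes p v + and + + j (25 + 24 = 49) plus the double crossovers (9).
RF(j–v) = (49 + 9) / 1122 = 58/1122 = 0.0517 → 5.2 m.u.

5.2 m.u.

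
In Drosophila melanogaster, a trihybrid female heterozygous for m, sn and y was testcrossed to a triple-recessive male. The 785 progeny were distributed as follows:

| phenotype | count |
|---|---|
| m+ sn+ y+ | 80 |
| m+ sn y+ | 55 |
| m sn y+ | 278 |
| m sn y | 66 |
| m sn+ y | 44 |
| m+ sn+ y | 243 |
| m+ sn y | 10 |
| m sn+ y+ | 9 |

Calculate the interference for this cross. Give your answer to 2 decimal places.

0.23

The two most frequent reciprocal classes, m+ sn+ y and m sn y+, are the parental types, so the F1 was m+ sn+ y / m sn y+.
The two rarest classes, m+ sn y and m sn+ y+, are the double crossovers. Comparing them with the parentals, only the sn allele has switched, so sn is the middle locus and the order is m – sn – y.
m–sn: (99 + 19)/785 = 0.1503; sn–y: (146 + 19)/785 = 0.2102.
Expected DCO frequency = 0.1503 × 0.2102 ≈ 0.03159; observed = 19/785 ≈ 0.02420.
Coefficient of coincidence = 0.02420/0.03159 ≈ 0.77; interference = 1 − 0.77 = 0.23.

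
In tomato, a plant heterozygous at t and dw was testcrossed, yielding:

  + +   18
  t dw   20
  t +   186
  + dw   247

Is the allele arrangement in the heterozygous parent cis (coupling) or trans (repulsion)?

The two most frequent classes are + dw (247) and t + (186); these are the parental (non-recombinant) types.
So the F1 carried + dw on one chromosome and t + on the other — the recessive alleles are on opposite chromosomes (trans / repulsion).

trans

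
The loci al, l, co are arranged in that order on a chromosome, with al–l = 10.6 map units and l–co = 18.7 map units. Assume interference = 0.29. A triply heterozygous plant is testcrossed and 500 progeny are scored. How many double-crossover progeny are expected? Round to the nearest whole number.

Map distances give recombination frequencies of 0.106 and 0.187 for the two intervals.
With interference 0.29 (so coincidence = 0.71), expected double-crossover frequency = 0.106 × 0.187 × 0.71 = 0.01407.
Expected number = 0.01407 × 500 = 7.04 ≈ 7.

7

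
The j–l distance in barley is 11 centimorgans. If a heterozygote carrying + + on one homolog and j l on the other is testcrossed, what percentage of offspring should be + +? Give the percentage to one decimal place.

A map distance of 11 centimorgans corresponds to a recombination frequency of 0.110.
The F1 is + + / j l, so + + is a parental gamete class with expected frequency (1 − r)/2 = 0.890/2 = 0.4450.
That is 0.4450 = 44.5% of the progeny.

44.5%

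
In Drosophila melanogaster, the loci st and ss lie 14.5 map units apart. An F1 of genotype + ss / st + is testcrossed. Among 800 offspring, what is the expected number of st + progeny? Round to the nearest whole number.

342

A map distance of 14.5 map units corresponds to a recombination frequency of 0.145.
The F1 is + ss / st +, so st + is a parental gamete class with expected frequency (1 − r)/2 = 0.855/2 = 0.4275.
Expected number = 0.4275 × 800 = 342.00 ≈ 342.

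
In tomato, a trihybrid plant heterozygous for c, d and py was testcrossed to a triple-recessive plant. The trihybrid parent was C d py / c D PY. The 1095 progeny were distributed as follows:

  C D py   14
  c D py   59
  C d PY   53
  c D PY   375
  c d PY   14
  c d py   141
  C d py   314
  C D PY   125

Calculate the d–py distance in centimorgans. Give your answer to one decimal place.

12.8 centimorgans

The two rarest classes, C D py and c d PY, are the double crossovers. Comparing them with the parentals, only the d allele has switched, so d is the middle locus and the order is c – d – py.
Crossovers in the d–py interval produce the single-crossover classes C d PY and c D py (53 + 59 = 112) plus the double crossovers (28).
RF(d–py) = (112 + 28) / 1095 = 140/1095 = 0.1279 → 12.8 centimorgans.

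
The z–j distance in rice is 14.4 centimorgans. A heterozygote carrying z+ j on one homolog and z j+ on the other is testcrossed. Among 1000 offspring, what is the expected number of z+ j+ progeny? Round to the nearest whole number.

A map distance of 14.4 centimorgans corresponds to a recombination frequency of 0.144.
The F1 is z+ j / z j+, so z+ j+ is a recombinant gamete class with expected frequency r/2 = 0.144/2 = 0.0720.
Expected number = 0.0720 × 1000 = 72.00 ≈ 72.

72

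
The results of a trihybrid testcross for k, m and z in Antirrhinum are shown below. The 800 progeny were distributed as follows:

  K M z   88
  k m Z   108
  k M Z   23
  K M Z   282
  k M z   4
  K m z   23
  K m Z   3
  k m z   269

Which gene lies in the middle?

m

The two most frequent reciprocal classes, k m z and K M Z, are the parental types, so the F1 was k m z / K M Z.
The two rarest classes, k M z and K m Z, are the double crossovers. Comparing them with the parentals, only the m allele has switched, so m is the middle locus and the order is z – m – k.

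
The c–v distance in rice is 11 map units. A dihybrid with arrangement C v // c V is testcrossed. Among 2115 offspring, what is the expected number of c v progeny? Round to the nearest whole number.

116

A map distance of 11 map units corresponds to a recombination frequency of 0.110.
The F1 is C v / c V, so c v is a recombinant gamete class with expected frequency r/2 = 0.110/2 = 0.0550.
Expected number = 0.0550 × 2115 = 116.33 ≈ 116.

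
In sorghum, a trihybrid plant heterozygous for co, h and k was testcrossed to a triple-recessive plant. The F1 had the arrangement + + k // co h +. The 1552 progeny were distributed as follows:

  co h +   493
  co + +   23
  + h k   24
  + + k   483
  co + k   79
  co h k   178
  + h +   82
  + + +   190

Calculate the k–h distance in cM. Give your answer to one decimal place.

The two rarest classes, + h k and co + +, are the double crossovers. Comparing them with the parentals, only the h allele has switched, so h is the middle locus and the order is co – h – k.
Crossovers in the h–k interval produce the single-crossover classes + + + and co h k (190 + 178 = 368) plus the double crossovers (47).
RF(h–k) = (368 + 47) / 1552 = 415/1552 = 0.2674 → 26.7 cM.

26.7 cM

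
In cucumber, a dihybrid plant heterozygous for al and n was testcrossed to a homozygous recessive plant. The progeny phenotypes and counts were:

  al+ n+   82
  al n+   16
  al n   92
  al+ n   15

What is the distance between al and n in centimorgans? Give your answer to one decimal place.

15.1 centimorgans

The two most frequent classes, al+ n+ (82) and al n (92), are the parental types, so the F1 was al+ n+ / al n.
The recombinant classes are al+ n and al n+: 15 + 16 = 31.
Recombination frequency = 31/205 = 0.1512 ≈ 15.1%, i.e. 15.1 centimorgans.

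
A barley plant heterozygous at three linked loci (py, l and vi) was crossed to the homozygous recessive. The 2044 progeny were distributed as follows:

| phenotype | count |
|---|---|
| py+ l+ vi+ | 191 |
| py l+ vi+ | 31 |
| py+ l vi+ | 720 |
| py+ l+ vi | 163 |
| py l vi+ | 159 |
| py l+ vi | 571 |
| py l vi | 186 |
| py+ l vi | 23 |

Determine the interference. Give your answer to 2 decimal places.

0.32

The two most frequent reciprocal classes, py l+ vi and py+ l vi+, are the parental types, so the F1 was py l+ vi / py+ l vi+.
The two rarest classes, py l+ vi+ and py+ l vi, are the double crossovers. Comparing them with the parentals, only the vi allele has switched, so vi is the middle locus and the order is l – vi – py.
l–vi: (377 + 54)/2044 = 0.2109; vi–py: (322 + 54)/2044 = 0.1840.
Expected DCO frequency = 0.2109 × 0.1840 ≈ 0.03881; observed = 54/2044 ≈ 0.02642.
Coefficient of coincidence = 0.02642/0.03881 ≈ 0.68; interference = 1 − 0.68 = 0.32.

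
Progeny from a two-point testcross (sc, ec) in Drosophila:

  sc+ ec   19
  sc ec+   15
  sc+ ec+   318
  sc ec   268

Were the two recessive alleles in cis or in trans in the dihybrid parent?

cis

The two most frequent classes are sc+ ec+ (318) and sc ec (268); these are the parental (non-recombinant) types.
So the F1 carried sc+ ec+ on one chromosome and sc ec on the other — the recessive alleles are on the same chromosome (cis / coupling).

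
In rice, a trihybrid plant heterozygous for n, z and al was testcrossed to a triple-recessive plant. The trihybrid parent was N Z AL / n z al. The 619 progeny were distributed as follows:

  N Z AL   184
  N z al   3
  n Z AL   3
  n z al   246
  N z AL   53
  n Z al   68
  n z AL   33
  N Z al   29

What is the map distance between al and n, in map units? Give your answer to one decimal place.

The two rarest classes, n Z AL and N z al, are the double crossovers. Comparing them with the parentals, only the n allele has switched, so n is the middle locus and the order is al – n – z.
Crossovers in the al–n interval produce the single-crossover classes N Z al and n z AL (29 + 33 = 62) plus the double crossovers (6).
RF(al–n) = (62 + 6) / 619 = 68/619 = 0.1099 → 11.0 map units.

11.0 map units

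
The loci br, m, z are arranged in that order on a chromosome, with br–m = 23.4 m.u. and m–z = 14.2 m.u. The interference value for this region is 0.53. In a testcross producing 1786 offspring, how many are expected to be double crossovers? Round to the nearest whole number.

Map distances give recombination frequencies of 0.234 and 0.142 for the two intervals.
With interference 0.53 (so coincidence = 0.47), expected double-crossover frequency = 0.234 × 0.142 × 0.47 = 0.01562.
Expected number = 0.01562 × 1786 = 27.89 ≈ 28.

28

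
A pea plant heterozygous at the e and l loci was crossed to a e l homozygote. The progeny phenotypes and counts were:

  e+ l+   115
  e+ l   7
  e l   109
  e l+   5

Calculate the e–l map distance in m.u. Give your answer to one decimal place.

5.1 m.u.

The two most frequent classes, e+ l+ (115) and e l (109), are the parental types, so the F1 was e+ l+ / e l.
The recombinant classes are e+ l and e l+: 7 + 5 = 12.
Recombination frequency = 12/236 = 0.0508 ≈ 5.1%, i.e. 5.1 m.u.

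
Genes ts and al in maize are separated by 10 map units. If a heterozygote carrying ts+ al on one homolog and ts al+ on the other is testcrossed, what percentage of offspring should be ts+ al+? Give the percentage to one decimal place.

5.0%

A map distance of 10 map units corresponds to a recombination frequency of 0.100.
The F1 is ts+ al / ts al+, so ts+ al+ is a recombinant gamete class with expected frequency r/2 = 0.100/2 = 0.0500.
That is 0.0500 = 5.0% of the progeny.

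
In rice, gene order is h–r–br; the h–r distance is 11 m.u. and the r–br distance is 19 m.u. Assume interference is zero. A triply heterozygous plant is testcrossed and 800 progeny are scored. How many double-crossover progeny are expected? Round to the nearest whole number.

17

Map distances give recombination frequencies of 0.110 and 0.190 for the two intervals.
With no interference, expected double-crossover frequency = 0.110 × 0.190 = 0.02090.
Expected number = 0.02090 × 800 = 16.72 ≈ 17.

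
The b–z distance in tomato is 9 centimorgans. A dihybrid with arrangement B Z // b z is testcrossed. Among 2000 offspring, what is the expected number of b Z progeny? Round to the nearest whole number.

A map distance of 9 centimorgans corresponds to a recombination frequency of 0.090.
The F1 is B Z / b z, so b Z is a recombinant gamete class with expected frequency r/2 = 0.090/2 = 0.0450.
Expected number = 0.0450 × 2000 = 90.00 ≈ 90.

90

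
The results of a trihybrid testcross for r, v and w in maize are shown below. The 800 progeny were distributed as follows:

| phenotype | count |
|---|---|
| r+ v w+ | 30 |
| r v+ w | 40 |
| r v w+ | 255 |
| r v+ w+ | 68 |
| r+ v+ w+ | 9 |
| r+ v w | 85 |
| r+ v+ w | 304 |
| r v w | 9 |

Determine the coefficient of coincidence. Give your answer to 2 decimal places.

0.96

The two most frequent reciprocal classes, r v w+ and r+ v+ w, are the parental types, so the F1 was r v w+ / r+ v+ w.
The two rarest classes, r v w and r+ v+ w+, are the double crossovers. Comparing them with the parentals, only the w allele has switched, so w is the middle locus and the order is r – w – v.
r–w: (70 + 18)/800 = 0.1100; w–v: (153 + 18)/800 = 0.2137.
Expected DCO frequency = 0.1100 × 0.2137 ≈ 0.02351; observed = 18/800 ≈ 0.02250.
Coefficient of coincidence = 0.02250/0.02351 ≈ 0.96.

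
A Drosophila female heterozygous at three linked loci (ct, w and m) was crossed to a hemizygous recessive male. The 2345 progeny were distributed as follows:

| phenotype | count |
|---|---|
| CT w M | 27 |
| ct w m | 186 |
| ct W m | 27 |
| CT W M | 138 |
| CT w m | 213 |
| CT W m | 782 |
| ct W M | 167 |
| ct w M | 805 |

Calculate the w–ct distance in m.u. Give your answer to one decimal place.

The two most frequent reciprocal classes, CT W m and ct w M, are the parental types, so the F1 was CT W m / ct w M.
The two rarest classes, ct W m and CT w M, are the double crossovers. Comparing them with the parentals, only the ct allele has switched, so ct is the middle locus and the order is m – ct – w.
Crossovers in the ct–w interval produce the single-crossover classes CT w m and ct W M (213 + 167 = 380) plus the double crossovers (54).
RF(ct–w) = (380 + 54) / 2345 = 434/2345 = 0.1851 → 18.5 m.u.

18.5 m.u.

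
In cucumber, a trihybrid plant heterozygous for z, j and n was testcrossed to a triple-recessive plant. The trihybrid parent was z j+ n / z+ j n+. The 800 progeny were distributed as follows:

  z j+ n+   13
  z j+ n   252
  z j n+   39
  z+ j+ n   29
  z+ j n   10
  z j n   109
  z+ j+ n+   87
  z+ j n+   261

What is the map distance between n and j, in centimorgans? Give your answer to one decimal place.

27.4 centimorgans

The two rarest classes, z j+ n+ and z+ j n, are the double crossovers. Comparing them with the parentals, only the n allele has switched, so n is the middle locus and the order is j – n – z.
Crossovers in the j–n interval produce the single-crossover classes z j n and z+ j+ n+ (109 + 87 = 196) plus the double crossovers (23).
RF(j–n) = (196 + 23) / 800 = 219/800 = 0.2737 → 27.4 centimorgans.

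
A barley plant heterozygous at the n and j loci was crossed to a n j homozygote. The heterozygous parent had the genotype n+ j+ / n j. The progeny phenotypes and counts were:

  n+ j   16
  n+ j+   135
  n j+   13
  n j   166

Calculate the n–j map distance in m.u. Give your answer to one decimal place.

8.8 m.u.

The recombinant classes are n+ j and n j+: 16 + 13 = 29.
Recombination frequency = 29/330 = 0.0879 ≈ 8.8%, i.e. 8.8 m.u.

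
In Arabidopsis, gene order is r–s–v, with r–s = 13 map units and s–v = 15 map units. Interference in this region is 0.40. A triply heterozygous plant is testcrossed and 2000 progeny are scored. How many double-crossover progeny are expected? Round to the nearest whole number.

Map distances give recombination frequencies of 0.130 and 0.150 for the two intervals.
With interference 0.40 (so coincidence = 0.60), expected double-crossover frequency = 0.130 × 0.150 × 0.60 = 0.01170.
Expected number = 0.01170 × 2000 = 23.40 ≈ 23.

23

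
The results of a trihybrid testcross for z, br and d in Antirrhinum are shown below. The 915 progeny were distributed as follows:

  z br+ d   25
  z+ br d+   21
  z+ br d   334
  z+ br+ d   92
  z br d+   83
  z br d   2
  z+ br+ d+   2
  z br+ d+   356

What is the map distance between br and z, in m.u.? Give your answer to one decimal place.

The two most frequent reciprocal classes, z+ br d and z br+ d+, are the parental types, so the F1 was z+ br d / z br+ d+.
The two rarest classes, z br d and z+ br+ d+, are the double crossovers. Comparing them with the parentals, only the z allele has switched, so z is the middle locus and the order is br – z – d.
Crossovers in the br–z interval produce the single-crossover classes z+ br+ d and z br d+ (92 + 83 = 175) plus the double crossovers (4).
RF(br–z) = (175 + 4) / 915 = 179/915 = 0.1956 → 19.6 m.u.

19.6 m.u.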